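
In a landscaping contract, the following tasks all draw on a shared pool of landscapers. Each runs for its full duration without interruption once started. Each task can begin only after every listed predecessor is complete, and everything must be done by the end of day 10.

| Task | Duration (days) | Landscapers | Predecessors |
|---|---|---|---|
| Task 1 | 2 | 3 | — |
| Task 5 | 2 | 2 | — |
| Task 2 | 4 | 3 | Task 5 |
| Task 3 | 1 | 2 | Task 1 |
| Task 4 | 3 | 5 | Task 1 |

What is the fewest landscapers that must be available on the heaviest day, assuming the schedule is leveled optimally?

5

Early-start (Task 1@1, Task 5@1, Task 2@3, Task 3@3, Task 4@3) gives peak 10: d1:5  d2:5  d3:10  d4:8  d5:8  d6:3  d7:0  d8:0  d9:0  d10:0.
Shift Task 4→7.
Schedule Task 1@1, Task 5@1, Task 2@3, Task 3@3, Task 4@7: d1:5  d2:5  d3:5  d4:3  d5:3  d6:3  d7:5  d8:5  d9:5  d10:0 — peak 5.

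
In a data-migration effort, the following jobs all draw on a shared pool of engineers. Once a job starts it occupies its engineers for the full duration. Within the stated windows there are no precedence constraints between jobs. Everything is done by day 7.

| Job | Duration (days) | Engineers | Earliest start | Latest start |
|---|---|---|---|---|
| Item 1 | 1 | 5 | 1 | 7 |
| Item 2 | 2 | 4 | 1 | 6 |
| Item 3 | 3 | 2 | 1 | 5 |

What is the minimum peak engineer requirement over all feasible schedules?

Early-start (Item 1@1, Item 2@1, Item 3@1) gives peak 11: d1:11  d2:6  d3:2  d4:0  d5:0  d6:0  d7:0.
Shift Item 2→2, Item 3→4.
Schedule Item 1@1, Item 2@2, Item 3@4: d1:5  d2:4  d3:4  d4:2  d5:2  d6:2  d7:0 — peak 5.

5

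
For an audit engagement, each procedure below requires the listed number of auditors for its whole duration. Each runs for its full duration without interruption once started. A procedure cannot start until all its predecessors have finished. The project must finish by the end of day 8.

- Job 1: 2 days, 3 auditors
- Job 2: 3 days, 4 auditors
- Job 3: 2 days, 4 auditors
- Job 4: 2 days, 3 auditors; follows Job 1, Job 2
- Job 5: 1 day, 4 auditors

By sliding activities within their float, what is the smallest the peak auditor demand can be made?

7

Early-start (Job 1@1, Job 2@1, Job 3@1, Job 4@4, Job 5@1) gives peak 15: d1:15  d2:11  d3:4  d4:3  d5:3  d6:0  d7:0  d8:0.
Shift Job 3→4, Job 5→6.
Schedule Job 1@1, Job 2@1, Job 3@4, Job 4@4, Job 5@6: d1:7  d2:7  d3:4  d4:7  d5:7  d6:4  d7:0  d8:0 — peak 7.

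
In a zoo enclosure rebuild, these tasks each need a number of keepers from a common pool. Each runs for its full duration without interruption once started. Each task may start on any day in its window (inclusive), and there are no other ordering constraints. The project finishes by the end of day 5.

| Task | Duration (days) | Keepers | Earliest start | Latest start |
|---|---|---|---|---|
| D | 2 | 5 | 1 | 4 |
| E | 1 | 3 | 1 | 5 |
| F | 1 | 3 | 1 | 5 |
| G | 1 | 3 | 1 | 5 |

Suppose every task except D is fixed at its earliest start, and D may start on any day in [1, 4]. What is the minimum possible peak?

9

D@1: d1:14  d2:5  d3:0  d4:0  d5:0 → peak 14
D@2: d1:9  d2:5  d3:5  d4:0  d5:0 → peak 9
D@3: d1:9  d2:0  d3:5  d4:5  d5:0 → peak 9
D@4: d1:9  d2:0  d3:0  d4:5  d5:5 → peak 9
Best is D@2, peak 9.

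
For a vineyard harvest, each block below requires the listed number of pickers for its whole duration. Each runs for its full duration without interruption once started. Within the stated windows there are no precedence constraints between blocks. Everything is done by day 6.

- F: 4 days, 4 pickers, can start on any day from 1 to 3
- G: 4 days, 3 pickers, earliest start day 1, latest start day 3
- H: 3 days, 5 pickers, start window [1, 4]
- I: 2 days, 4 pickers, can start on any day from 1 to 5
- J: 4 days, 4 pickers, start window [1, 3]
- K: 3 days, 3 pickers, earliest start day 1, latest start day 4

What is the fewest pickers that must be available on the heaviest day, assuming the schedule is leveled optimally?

Early-start (F@1, G@1, H@1, I@1, J@1, K@1) gives peak 23: d1:23  d2:23  d3:19  d4:11  d5:0  d6:0.
Shift J→3, K→4.
Schedule F@1, G@1, H@1, I@1, J@3, K@4: d1:16  d2:16  d3:16  d4:14  d5:7  d6:7 — peak 16.

16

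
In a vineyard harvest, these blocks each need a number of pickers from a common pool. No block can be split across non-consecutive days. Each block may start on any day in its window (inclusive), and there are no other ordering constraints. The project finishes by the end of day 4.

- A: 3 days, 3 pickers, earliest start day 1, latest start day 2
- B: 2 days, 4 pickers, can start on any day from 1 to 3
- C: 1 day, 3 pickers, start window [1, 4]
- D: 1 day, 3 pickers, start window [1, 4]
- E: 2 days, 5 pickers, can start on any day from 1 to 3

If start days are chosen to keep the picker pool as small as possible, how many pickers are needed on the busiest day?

10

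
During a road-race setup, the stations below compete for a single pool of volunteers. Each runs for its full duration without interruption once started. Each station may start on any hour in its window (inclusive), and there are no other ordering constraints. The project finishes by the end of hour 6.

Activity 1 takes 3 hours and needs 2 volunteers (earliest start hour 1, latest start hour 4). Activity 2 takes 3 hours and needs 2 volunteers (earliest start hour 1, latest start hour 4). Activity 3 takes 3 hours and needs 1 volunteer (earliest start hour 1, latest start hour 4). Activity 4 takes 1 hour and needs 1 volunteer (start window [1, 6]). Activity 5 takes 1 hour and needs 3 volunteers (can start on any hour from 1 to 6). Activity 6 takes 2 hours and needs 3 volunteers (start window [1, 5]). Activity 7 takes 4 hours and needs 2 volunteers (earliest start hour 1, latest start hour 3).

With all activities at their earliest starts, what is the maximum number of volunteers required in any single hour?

14

Early-start schedule: Activity 1@1, Activity 2@1, Activity 3@1, Activity 4@1, Activity 5@1, Activity 6@1, Activity 7@1.
Load per hour: hour 1: 14, hour 2: 10, hour 3: 7, hour 4: 2, hour 5: 0, hour 6: 0.
Peak is 14.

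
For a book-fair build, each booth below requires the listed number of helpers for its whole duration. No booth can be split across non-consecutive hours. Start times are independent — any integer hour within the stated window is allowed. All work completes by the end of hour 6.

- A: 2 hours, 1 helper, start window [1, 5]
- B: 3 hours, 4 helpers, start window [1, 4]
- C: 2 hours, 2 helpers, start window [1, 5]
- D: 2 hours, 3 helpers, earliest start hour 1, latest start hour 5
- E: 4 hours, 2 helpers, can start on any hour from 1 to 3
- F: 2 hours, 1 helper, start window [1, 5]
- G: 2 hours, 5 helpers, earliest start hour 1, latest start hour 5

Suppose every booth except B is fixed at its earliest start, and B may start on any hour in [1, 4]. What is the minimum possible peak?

14

B@1: h1:18  h2:18  h3:6  h4:2  h5:0  h6:0 → peak 18
B@2: h1:14  h2:18  h3:6  h4:6  h5:0  h6:0 → peak 18
B@3: h1:14  h2:14  h3:6  h4:6  h5:4  h6:0 → peak 14
B@4: h1:14  h2:14  h3:2  h4:6  h5:4  h6:4 → peak 14
Best is B@3, peak 14.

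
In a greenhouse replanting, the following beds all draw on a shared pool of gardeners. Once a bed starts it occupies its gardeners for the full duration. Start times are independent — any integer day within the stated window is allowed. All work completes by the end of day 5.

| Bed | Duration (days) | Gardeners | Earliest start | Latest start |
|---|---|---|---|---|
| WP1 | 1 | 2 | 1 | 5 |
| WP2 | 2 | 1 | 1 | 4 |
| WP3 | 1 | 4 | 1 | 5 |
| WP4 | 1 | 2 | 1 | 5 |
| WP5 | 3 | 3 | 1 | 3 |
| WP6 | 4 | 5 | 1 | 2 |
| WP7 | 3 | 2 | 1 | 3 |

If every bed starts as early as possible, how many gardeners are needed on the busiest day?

Early-start schedule: WP1@1, WP2@1, WP3@1, WP4@1, WP5@1, WP6@1, WP7@1.
Load per day: day 1: 19, day 2: 11, day 3: 10, day 4: 5, day 5: 0.
Peak is 19.

19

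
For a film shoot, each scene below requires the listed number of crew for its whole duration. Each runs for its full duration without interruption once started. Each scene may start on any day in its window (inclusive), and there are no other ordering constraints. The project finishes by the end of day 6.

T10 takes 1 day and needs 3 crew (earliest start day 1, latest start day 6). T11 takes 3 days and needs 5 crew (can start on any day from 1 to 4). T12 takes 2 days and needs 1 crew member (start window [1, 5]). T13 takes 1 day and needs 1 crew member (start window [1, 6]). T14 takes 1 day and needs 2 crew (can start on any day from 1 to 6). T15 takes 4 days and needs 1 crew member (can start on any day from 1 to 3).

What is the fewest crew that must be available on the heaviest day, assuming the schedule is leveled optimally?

Early-start (T10@1, T11@1, T12@1, T13@1, T14@1, T15@1) gives peak 13: d1:13  d2:7  d3:6  d4:1  d5:0  d6:0.
Shift T11→2, T14→5, T15→3.
Schedule T10@1, T11@2, T12@1, T13@1, T14@5, T15@3: d1:5  d2:6  d3:6  d4:6  d5:3  d6:1 — peak 6.

6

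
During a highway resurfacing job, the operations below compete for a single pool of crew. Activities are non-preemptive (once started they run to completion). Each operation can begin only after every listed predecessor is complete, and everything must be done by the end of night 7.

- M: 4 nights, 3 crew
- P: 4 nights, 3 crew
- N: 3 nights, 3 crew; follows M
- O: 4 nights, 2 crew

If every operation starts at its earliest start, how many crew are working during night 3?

At early start, night 3 has: M, P, O.
Demand: 3 + 3 + 2 = 8.

8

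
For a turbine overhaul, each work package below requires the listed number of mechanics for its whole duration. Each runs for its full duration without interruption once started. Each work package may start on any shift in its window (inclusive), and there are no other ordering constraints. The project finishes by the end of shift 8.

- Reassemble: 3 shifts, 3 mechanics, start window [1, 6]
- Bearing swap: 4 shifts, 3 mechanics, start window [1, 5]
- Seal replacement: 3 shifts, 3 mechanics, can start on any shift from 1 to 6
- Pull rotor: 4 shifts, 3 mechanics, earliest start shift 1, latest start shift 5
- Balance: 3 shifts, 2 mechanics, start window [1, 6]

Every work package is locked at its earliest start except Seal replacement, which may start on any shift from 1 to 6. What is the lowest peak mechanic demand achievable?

Seal replacement@1: s1:14  s2:14  s3:14  s4:6  s5:0  s6:0  s7:0  s8:0 → peak 14
Seal replacement@2: s1:11  s2:14  s3:14  s4:9  s5:0  s6:0  s7:0  s8:0 → peak 14
Seal replacement@3: s1:11  s2:11  s3:14  s4:9  s5:3  s6:0  s7:0  s8:0 → peak 14
Seal replacement@4: s1:11  s2:11  s3:11  s4:9  s5:3  s6:3  s7:0  s8:0 → peak 11
Seal replacement@5: s1:11  s2:11  s3:11  s4:6  s5:3  s6:3  s7:3  s8:0 → peak 11
Seal replacement@6: s1:11  s2:11  s3:11  s4:6  s5:0  s6:3  s7:3  s8:3 → peak 11
Best is Seal replacement@4, peak 11.

11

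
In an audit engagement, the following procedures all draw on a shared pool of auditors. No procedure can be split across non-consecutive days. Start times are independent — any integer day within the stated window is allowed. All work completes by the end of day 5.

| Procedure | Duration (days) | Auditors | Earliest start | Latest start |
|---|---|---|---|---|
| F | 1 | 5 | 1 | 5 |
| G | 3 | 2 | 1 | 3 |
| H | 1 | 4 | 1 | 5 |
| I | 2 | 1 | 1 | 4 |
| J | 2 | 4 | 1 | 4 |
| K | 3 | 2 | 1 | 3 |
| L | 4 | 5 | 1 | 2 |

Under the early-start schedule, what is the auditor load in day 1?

At early start, day 1 has: F, G, H, I, J, K, L.
Demand: 5 + 2 + 4 + 1 + 4 + 2 + 5 = 23.

23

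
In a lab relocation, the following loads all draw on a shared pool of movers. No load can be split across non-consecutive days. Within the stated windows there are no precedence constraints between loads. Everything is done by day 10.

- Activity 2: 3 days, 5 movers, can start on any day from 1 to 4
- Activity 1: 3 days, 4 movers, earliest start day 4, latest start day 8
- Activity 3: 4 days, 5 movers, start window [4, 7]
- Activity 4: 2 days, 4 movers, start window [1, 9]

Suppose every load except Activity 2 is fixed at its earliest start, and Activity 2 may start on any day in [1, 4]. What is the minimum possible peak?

9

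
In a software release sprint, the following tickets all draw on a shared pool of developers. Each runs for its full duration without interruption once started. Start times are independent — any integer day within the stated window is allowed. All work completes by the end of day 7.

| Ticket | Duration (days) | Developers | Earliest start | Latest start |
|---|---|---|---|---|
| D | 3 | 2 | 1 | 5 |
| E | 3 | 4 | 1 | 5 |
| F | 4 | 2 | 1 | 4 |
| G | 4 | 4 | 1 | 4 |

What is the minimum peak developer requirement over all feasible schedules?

6

Early-start (D@1, E@1, F@1, G@1) gives peak 12: d1:12  d2:12  d3:12  d4:6  d5:0  d6:0  d7:0.
Shift F→4, G→4.
Schedule D@1, E@1, F@4, G@4: d1:6  d2:6  d3:6  d4:6  d5:6  d6:6  d7:6 — peak 6.
Total developer-days = 42 over 7 days ⇒ peak ≥ ⌈42/7⌉ = 6, so 6 is optimal.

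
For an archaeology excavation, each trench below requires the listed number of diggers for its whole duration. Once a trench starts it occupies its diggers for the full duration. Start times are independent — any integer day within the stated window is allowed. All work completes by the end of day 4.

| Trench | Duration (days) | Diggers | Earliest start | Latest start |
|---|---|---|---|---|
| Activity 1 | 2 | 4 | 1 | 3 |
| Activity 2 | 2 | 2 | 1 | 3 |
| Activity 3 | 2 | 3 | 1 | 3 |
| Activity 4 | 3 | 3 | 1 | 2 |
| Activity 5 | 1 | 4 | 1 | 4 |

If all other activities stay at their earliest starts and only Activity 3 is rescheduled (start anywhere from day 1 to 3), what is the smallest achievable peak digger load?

Activity 3@1: d1:16  d2:12  d3:3  d4:0 → peak 16
Activity 3@2: d1:13  d2:12  d3:6  d4:0 → peak 13
Activity 3@3: d1:13  d2:9  d3:6  d4:3 → peak 13
Best is Activity 3@2, peak 13.

13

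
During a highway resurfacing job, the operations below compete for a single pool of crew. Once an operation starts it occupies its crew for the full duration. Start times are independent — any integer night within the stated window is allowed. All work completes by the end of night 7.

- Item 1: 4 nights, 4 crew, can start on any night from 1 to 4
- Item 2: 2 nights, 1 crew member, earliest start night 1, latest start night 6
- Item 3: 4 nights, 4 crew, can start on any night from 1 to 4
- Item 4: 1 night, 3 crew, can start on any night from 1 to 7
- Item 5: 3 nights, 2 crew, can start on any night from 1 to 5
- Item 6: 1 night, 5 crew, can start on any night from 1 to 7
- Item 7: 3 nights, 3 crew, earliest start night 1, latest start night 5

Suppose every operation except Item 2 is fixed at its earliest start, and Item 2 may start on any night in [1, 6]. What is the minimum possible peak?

21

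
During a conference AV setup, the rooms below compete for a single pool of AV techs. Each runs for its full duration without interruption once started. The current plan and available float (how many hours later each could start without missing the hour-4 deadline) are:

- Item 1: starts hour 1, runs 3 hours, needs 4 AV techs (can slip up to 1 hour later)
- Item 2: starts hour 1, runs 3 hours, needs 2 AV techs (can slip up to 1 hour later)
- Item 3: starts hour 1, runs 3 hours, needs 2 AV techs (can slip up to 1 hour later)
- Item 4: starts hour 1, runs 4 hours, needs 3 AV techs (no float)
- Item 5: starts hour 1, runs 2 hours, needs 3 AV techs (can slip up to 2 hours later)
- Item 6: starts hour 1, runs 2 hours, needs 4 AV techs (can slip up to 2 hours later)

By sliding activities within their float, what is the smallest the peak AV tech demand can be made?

15

Early-start (Item 1@1, Item 2@1, Item 3@1, Item 4@1, Item 5@1, Item 6@1) gives peak 18: h1:18  h2:18  h3:11  h4:3.
Shift Item 6→3.
Schedule Item 1@1, Item 2@1, Item 3@1, Item 4@1, Item 5@1, Item 6@3: h1:14  h2:14  h3:15  h4:7 — peak 15.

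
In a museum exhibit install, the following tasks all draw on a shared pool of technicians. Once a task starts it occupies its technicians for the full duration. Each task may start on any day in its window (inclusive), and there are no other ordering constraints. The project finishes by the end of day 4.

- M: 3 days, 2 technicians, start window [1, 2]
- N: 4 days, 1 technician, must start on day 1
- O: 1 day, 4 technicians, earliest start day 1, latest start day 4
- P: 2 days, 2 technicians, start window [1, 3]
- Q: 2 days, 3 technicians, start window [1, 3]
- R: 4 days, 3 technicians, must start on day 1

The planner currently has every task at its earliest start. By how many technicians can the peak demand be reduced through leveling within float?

5

Early-start peak: d1:15  d2:11  d3:6  d4:4 ⇒ 15.
Leveled (M@1, N@1, O@4, P@3, Q@1, R@1): d1:9  d2:9  d3:8  d4:10 ⇒ 10.
Reduction 15 − 10 = 5.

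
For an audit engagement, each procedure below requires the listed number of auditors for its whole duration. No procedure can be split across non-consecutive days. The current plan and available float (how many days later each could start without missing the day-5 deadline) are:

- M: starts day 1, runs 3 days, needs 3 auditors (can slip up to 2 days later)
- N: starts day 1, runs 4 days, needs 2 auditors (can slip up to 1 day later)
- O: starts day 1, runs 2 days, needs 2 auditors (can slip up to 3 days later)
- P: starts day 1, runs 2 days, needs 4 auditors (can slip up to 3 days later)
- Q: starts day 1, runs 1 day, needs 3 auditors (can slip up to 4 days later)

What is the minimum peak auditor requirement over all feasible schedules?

7

Early-start (M@1, N@1, O@1, P@1, Q@1) gives peak 14: d1:14  d2:11  d3:5  d4:2  d5:0.
Shift P→4, Q→5.
Schedule M@1, N@1, O@1, P@4, Q@5: d1:7  d2:7  d3:5  d4:6  d5:7 — peak 7.
Total auditor-days = 32 over 5 days ⇒ peak ≥ ⌈32/5⌉ = 7, so 7 is optimal.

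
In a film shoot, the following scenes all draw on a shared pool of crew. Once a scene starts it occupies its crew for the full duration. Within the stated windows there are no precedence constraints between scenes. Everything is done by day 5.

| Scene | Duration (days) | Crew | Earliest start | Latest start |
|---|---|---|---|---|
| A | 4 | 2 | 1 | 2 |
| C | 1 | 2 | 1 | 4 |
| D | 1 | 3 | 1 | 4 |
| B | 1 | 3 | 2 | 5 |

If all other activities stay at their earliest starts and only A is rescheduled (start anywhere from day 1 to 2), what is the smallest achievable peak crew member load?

5

A@1: d1:7  d2:5  d3:2  d4:2  d5:0 → peak 7
A@2: d1:5  d2:5  d3:2  d4:2  d5:2 → peak 5
Best is A@2, peak 5.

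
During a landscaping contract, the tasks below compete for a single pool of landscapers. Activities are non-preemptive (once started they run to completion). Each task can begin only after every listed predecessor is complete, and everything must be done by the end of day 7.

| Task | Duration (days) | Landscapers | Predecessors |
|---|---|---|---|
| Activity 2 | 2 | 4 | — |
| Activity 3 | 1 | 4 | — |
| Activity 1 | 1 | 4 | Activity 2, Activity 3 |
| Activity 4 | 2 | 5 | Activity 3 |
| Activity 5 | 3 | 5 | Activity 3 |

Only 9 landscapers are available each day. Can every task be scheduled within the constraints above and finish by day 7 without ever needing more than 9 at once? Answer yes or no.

yes

Schedule Activity 2@1, Activity 3@1, Activity 1@3, Activity 4@2, Activity 5@4: d1:8  d2:9  d3:9  d4:5  d5:5  d6:5  d7:0 — peak 9 ≤ 9.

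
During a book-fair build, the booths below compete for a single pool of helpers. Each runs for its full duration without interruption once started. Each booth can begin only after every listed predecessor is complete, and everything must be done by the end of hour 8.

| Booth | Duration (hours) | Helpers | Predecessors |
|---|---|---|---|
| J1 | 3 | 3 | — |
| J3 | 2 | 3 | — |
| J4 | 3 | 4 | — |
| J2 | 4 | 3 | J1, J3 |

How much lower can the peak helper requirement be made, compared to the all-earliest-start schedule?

3

Early-start peak: h1:10  h2:10  h3:7  h4:3  h5:3  h6:3  h7:3  h8:0 ⇒ 10.
Leveled (J1@1, J3@1, J4@3, J2@4): h1:6  h2:6  h3:7  h4:7  h5:7  h6:3  h7:3  h8:0 ⇒ 7.
Reduction 10 − 7 = 3.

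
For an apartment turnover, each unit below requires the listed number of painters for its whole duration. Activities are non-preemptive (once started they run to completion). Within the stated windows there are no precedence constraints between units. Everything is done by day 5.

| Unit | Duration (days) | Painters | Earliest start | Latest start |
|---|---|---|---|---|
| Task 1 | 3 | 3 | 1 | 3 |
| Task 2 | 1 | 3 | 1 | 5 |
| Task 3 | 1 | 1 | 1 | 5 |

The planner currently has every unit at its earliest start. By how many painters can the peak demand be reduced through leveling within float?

Early-start peak: d1:7  d2:3  d3:3  d4:0  d5:0 ⇒ 7.
Leveled (Task 1@1, Task 2@4, Task 3@5): d1:3  d2:3  d3:3  d4:3  d5:1 ⇒ 3.
Reduction 7 − 3 = 4.

4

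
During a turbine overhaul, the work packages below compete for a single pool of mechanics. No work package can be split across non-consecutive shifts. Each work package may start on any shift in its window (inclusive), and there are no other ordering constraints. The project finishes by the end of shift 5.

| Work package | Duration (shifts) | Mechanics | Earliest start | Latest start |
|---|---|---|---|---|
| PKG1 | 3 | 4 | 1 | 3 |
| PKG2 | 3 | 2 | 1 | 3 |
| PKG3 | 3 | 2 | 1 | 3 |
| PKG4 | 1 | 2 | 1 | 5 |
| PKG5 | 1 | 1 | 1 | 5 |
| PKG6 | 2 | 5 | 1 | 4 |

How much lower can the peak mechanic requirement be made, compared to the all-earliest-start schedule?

Early-start peak: s1:16  s2:13  s3:8  s4:0  s5:0 ⇒ 16.
Leveled (PKG1@1, PKG2@1, PKG3@1, PKG4@4, PKG5@4, PKG6@4): s1:8  s2:8  s3:8  s4:8  s5:5 ⇒ 8.
Reduction 16 − 8 = 8.

8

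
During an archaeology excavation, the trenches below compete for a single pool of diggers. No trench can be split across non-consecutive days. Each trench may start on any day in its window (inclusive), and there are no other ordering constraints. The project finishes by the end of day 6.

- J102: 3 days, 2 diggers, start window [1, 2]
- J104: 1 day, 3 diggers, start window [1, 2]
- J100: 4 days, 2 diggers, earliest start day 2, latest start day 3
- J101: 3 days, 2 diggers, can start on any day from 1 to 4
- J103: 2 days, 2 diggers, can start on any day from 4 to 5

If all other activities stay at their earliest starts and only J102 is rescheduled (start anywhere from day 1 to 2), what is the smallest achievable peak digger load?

J102@1: d1:7  d2:6  d3:6  d4:4  d5:4  d6:0 → peak 7
J102@2: d1:5  d2:6  d3:6  d4:6  d5:4  d6:0 → peak 6
Best is J102@2, peak 6.

6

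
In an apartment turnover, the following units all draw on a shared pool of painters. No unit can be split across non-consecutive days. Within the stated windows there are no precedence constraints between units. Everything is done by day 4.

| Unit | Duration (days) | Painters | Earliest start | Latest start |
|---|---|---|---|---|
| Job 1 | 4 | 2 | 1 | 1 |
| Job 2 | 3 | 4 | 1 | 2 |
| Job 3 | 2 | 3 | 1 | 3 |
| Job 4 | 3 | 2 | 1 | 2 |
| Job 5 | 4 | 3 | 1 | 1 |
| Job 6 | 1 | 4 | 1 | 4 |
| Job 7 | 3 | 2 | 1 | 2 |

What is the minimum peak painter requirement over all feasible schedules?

16

Early-start (Job 1@1, Job 2@1, Job 3@1, Job 4@1, Job 5@1, Job 6@1, Job 7@1) gives peak 20: d1:20  d2:16  d3:13  d4:5.
Shift Job 6→4.
Schedule Job 1@1, Job 2@1, Job 3@1, Job 4@1, Job 5@1, Job 6@4, Job 7@1: d1:16  d2:16  d3:13  d4:9 — peak 16.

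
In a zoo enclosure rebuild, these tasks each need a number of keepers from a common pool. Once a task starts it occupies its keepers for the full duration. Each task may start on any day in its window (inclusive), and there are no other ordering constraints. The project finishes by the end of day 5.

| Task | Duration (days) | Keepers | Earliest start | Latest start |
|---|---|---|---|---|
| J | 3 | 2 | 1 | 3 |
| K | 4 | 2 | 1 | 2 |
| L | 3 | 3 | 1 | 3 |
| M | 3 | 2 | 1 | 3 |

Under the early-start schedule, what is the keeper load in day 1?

At early start, day 1 has: J, K, L, M.
Demand: 2 + 2 + 3 + 2 = 9.

9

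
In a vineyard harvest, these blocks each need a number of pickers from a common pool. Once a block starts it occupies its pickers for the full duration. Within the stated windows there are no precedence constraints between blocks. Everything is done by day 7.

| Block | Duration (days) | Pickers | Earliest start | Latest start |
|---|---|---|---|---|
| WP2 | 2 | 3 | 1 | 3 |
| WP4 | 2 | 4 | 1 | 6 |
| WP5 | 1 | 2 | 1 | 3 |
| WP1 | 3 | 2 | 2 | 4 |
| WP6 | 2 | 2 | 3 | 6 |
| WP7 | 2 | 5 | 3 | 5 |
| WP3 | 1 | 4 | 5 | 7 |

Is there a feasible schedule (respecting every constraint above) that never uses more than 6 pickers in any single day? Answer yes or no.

The minimum achievable peak is 7; 6 < 7, so no feasible schedule stays within the cap.

no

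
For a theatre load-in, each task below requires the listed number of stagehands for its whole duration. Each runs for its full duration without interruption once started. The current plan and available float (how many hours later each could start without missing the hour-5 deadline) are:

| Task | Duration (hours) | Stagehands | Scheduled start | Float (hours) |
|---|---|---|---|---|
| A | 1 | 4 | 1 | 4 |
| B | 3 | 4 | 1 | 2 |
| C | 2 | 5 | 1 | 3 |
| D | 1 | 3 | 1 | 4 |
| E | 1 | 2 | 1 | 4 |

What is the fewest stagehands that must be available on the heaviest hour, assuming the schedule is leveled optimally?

Early-start (A@1, B@1, C@1, D@1, E@1) gives peak 18: h1:18  h2:9  h3:4  h4:0  h5:0.
Shift C→4, D→2, E→3.
Schedule A@1, B@1, C@4, D@2, E@3: h1:8  h2:7  h3:6  h4:5  h5:5 — peak 8.

8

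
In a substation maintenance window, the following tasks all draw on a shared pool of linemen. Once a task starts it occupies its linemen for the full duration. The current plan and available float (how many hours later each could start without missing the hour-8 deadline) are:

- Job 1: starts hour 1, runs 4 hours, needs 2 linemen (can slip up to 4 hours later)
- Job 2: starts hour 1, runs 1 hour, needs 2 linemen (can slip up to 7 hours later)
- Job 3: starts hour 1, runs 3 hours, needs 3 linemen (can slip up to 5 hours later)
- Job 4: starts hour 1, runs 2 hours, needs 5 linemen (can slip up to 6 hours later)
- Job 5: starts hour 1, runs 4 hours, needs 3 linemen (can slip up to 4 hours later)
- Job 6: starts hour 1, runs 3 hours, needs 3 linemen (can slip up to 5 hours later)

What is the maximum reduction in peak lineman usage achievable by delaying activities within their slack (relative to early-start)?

Early-start peak: h1:18  h2:16  h3:11  h4:5  h5:0  h6:0  h7:0  h8:0 ⇒ 18.
Leveled (Job 1@1, Job 2@3, Job 3@3, Job 4@1, Job 5@5, Job 6@6): h1:7  h2:7  h3:7  h4:5  h5:6  h6:6  h7:6  h8:6 ⇒ 7.
Reduction 18 − 7 = 11.

11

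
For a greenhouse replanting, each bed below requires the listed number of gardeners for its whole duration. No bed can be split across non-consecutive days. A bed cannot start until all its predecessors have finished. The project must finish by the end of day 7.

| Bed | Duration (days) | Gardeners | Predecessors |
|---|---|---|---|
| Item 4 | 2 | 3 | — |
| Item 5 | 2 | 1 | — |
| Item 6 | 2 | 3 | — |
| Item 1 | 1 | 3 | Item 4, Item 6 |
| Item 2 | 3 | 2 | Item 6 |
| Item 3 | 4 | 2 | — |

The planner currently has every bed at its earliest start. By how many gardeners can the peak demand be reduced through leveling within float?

Early-start peak: d1:9  d2:9  d3:7  d4:4  d5:2  d6:0  d7:0 ⇒ 9.
Leveled (Item 4@1, Item 5@1, Item 6@3, Item 1@7, Item 2@5, Item 3@3): d1:4  d2:4  d3:5  d4:5  d5:4  d6:4  d7:5 ⇒ 5.
Reduction 9 − 5 = 4.

4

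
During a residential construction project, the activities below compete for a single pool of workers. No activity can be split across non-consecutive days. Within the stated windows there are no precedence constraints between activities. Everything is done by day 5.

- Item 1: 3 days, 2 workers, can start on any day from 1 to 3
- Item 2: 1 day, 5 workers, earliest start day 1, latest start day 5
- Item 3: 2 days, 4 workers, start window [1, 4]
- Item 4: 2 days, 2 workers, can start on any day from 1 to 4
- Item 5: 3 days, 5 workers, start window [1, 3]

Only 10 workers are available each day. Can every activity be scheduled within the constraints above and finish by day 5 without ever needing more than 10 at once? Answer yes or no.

Schedule Item 1@1, Item 2@1, Item 3@4, Item 4@1, Item 5@2: d1:9  d2:9  d3:7  d4:9  d5:4 — peak 9 ≤ 10.

yes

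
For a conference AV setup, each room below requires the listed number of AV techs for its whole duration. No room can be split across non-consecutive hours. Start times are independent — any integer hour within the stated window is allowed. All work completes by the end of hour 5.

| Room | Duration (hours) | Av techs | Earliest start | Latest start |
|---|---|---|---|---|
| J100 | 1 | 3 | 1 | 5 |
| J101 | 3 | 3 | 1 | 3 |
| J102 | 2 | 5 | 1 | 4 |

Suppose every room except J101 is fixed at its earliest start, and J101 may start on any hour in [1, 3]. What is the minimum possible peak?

J101@1: h1:11  h2:8  h3:3  h4:0  h5:0 → peak 11
J101@2: h1:8  h2:8  h3:3  h4:3  h5:0 → peak 8
J101@3: h1:8  h2:5  h3:3  h4:3  h5:3 → peak 8
Best is J101@2, peak 8.

8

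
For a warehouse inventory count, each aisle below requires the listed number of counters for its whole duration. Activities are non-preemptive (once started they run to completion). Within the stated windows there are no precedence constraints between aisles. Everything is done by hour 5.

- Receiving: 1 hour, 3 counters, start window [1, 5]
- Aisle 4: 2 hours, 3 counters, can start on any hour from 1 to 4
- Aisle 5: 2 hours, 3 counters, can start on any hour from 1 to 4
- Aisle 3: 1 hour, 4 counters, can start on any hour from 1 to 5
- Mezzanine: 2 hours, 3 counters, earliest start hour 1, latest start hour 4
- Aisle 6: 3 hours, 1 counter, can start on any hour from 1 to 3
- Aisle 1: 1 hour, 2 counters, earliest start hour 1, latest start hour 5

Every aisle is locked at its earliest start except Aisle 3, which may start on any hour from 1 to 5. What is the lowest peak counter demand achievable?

Aisle 3@1: h1:19  h2:10  h3:1  h4:0  h5:0 → peak 19
Aisle 3@2: h1:15  h2:14  h3:1  h4:0  h5:0 → peak 15
Aisle 3@3: h1:15  h2:10  h3:5  h4:0  h5:0 → peak 15
Aisle 3@4: h1:15  h2:10  h3:1  h4:4  h5:0 → peak 15
Aisle 3@5: h1:15  h2:10  h3:1  h4:0  h5:4 → peak 15
Best is Aisle 3@2, peak 15.

15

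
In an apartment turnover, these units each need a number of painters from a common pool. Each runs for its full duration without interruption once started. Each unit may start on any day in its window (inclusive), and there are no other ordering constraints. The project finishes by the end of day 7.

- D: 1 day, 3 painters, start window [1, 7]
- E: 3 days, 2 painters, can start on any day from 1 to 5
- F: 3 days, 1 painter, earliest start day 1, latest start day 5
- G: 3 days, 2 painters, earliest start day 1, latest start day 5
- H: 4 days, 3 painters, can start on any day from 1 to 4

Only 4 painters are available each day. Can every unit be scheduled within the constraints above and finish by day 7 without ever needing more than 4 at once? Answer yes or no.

no

Total painter-days = 30; over 7 days the average is 30/7 > 4, so some day must exceed 4.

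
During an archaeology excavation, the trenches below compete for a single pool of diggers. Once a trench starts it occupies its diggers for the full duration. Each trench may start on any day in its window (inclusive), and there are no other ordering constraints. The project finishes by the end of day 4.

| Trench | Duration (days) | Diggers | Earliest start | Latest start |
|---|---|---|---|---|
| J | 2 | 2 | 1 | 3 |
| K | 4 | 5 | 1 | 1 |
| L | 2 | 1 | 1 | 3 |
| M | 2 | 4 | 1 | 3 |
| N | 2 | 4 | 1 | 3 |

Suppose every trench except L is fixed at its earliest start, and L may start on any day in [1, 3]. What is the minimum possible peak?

15

L@1: d1:16  d2:16  d3:5  d4:5 → peak 16
L@2: d1:15  d2:16  d3:6  d4:5 → peak 16
L@3: d1:15  d2:15  d3:6  d4:6 → peak 15
Best is L@3, peak 15.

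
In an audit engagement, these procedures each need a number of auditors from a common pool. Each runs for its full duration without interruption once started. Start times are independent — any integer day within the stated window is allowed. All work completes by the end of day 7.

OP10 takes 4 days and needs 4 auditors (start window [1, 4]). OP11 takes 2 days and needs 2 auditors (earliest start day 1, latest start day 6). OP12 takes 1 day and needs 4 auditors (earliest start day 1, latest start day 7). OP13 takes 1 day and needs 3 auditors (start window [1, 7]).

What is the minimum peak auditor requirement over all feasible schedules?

5

Early-start (OP10@1, OP11@1, OP12@1, OP13@1) gives peak 13: d1:13  d2:6  d3:4  d4:4  d5:0  d6:0  d7:0.
Shift OP11→5, OP12→7, OP13→5.
Schedule OP10@1, OP11@5, OP12@7, OP13@5: d1:4  d2:4  d3:4  d4:4  d5:5  d6:2  d7:4 — peak 5.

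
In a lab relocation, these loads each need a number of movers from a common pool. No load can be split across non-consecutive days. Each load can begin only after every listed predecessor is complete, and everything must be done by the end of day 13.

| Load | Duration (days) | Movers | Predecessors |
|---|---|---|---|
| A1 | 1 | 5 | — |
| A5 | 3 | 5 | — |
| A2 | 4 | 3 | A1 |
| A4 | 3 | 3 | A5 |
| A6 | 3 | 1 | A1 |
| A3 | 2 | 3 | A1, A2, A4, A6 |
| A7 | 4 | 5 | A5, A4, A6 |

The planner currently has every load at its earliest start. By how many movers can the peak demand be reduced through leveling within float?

Early-start peak: d1:10  d2:9  d3:9  d4:7  d5:6  d6:3  d7:8  d8:8  d9:5  d10:5  d11:0  d12:0  d13:0 ⇒ 10.
Leveled (A1@1, A5@2, A2@2, A4@5, A6@5, A3@8, A7@8): d1:5  d2:8  d3:8  d4:8  d5:7  d6:4  d7:4  d8:8  d9:8  d10:5  d11:5  d12:0  d13:0 ⇒ 8.
Reduction 10 − 8 = 2.

2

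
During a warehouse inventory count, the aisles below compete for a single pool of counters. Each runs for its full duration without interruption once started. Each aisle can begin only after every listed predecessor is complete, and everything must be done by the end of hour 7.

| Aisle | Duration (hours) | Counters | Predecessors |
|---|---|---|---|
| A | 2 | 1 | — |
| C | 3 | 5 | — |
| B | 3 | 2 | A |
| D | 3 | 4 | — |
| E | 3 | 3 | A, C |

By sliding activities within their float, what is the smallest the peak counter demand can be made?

Early-start (A@1, C@1, B@3, D@1, E@4) gives peak 11: h1:10  h2:10  h3:11  h4:5  h5:5  h6:3  h7:0.
Shift D→4.
Schedule A@1, C@1, B@3, D@4, E@4: h1:6  h2:6  h3:7  h4:9  h5:9  h6:7  h7:0 — peak 9.

9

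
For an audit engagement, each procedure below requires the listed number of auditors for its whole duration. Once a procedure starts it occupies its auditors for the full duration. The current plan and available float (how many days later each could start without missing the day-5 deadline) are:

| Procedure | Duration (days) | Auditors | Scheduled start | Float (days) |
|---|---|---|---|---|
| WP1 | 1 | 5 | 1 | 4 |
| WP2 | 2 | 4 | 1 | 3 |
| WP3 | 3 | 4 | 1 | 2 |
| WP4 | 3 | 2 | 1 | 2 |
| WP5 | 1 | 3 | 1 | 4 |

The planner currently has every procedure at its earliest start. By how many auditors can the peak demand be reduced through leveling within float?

Early-start peak: d1:18  d2:10  d3:6  d4:0  d5:0 ⇒ 18.
Leveled (WP1@1, WP2@4, WP3@2, WP4@1, WP5@5): d1:7  d2:6  d3:6  d4:8  d5:7 ⇒ 8.
Reduction 18 − 8 = 10.

10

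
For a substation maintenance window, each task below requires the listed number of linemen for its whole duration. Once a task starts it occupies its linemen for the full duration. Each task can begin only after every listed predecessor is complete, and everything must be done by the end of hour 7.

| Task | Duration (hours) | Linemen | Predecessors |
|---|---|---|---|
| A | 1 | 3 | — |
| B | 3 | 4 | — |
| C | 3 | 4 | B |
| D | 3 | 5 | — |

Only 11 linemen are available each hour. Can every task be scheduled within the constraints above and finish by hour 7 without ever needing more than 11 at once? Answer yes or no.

yes

Schedule A@1, B@1, C@4, D@2: h1:7  h2:9  h3:9  h4:9  h5:4  h6:4  h7:0 — peak 9 ≤ 11.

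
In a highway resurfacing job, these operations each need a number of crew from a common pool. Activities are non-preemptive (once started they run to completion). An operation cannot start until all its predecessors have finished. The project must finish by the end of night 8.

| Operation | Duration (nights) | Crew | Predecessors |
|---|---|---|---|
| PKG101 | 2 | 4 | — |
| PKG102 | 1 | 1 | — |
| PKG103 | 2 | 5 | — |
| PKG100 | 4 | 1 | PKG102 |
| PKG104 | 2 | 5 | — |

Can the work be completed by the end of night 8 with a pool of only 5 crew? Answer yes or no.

no

The minimum achievable peak is 6; 5 < 6, so no feasible schedule stays within the cap.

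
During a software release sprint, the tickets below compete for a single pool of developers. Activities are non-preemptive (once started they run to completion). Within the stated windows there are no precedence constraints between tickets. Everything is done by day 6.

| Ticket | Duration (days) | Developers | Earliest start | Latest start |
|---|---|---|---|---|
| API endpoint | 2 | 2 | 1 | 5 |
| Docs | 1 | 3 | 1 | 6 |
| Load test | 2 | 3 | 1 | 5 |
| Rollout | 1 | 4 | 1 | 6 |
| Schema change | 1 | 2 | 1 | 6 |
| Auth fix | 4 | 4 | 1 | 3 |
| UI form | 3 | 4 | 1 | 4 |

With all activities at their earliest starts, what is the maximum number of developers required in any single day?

22

Early-start schedule: API endpoint@1, Docs@1, Load test@1, Rollout@1, Schema change@1, Auth fix@1, UI form@1.
Load per day: day 1: 22, day 2: 13, day 3: 8, day 4: 4, day 5: 0, day 6: 0.
Peak is 22.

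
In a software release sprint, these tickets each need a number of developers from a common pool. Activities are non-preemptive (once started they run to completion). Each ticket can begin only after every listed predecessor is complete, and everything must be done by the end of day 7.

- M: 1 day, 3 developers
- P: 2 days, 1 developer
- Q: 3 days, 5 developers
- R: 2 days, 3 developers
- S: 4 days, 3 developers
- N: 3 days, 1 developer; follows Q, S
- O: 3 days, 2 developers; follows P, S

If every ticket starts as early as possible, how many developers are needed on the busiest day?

Early-start schedule: M@1, P@1, Q@1, R@1, S@1, N@5, O@5.
Load per day: day 1: 15, day 2: 12, day 3: 8, day 4: 3, day 5: 3, day 6: 3, day 7: 3.
Peak is 15.

15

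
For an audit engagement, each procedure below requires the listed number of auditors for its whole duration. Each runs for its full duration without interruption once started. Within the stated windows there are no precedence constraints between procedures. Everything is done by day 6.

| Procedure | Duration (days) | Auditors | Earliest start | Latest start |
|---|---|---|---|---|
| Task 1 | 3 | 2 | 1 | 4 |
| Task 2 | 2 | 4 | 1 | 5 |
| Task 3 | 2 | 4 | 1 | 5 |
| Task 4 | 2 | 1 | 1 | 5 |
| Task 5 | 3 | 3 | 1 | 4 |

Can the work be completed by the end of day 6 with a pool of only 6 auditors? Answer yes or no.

no

The minimum achievable peak is 7; 6 < 7, so no feasible schedule stays within the cap.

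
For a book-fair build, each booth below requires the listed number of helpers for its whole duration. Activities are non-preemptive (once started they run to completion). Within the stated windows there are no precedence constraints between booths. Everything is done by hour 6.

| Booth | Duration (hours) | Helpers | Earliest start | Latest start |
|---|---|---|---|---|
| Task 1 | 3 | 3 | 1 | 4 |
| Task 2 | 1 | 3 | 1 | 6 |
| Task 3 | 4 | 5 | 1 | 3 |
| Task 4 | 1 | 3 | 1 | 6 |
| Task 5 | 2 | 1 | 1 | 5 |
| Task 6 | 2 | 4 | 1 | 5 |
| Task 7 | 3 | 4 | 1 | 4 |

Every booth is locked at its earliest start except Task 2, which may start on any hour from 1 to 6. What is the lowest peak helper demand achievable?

Task 2@1: h1:23  h2:17  h3:12  h4:5  h5:0  h6:0 → peak 23
Task 2@2: h1:20  h2:20  h3:12  h4:5  h5:0  h6:0 → peak 20
Task 2@3: h1:20  h2:17  h3:15  h4:5  h5:0  h6:0 → peak 20
Task 2@4: h1:20  h2:17  h3:12  h4:8  h5:0  h6:0 → peak 20
Task 2@5: h1:20  h2:17  h3:12  h4:5  h5:3  h6:0 → peak 20
Task 2@6: h1:20  h2:17  h3:12  h4:5  h5:0  h6:3 → peak 20
Best is Task 2@2, peak 20.

20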